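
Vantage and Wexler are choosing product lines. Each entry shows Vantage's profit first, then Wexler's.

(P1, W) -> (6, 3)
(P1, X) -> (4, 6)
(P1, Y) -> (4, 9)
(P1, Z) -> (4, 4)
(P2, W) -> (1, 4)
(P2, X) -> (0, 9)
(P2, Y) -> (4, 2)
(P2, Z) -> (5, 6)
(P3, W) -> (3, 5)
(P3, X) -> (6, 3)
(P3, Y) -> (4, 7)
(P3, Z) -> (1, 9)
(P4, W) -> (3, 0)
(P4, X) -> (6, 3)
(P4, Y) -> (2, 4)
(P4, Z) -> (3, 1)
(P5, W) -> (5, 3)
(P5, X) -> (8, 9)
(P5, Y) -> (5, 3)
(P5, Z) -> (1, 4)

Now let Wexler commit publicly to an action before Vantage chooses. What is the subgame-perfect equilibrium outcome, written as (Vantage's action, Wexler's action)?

(P5, X)

Work backward from Vantage's decision.
- W: BR = P1, leader payoff 3.
- X: BR = P5, leader payoff 9.
- Y: BR = P5, leader payoff 3.
- Z: BR = P2, leader payoff 6.
Wexler's induced payoffs are 3, 9, 3, 6, so Wexler commits to X. Subgame-perfect outcome: (P5, X) with payoffs (8, 9).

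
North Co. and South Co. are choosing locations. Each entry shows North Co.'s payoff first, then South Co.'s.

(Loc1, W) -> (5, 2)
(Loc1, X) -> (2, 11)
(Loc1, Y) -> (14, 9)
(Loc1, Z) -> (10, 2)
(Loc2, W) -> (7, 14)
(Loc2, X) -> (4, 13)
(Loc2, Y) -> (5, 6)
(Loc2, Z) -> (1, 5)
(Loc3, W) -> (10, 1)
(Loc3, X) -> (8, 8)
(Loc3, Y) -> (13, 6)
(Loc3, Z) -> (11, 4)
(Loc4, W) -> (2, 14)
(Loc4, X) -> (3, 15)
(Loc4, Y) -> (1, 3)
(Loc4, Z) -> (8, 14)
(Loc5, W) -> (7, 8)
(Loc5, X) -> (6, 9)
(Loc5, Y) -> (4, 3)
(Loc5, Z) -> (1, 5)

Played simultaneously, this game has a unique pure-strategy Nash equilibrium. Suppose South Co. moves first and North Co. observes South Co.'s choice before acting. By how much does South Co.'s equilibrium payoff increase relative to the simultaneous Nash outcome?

Work backward from North Co.'s decision.
- W → North Co. plays Loc3 (best of 5, 7, 10, 2, 7); South Co. gets 1.
- X → North Co. plays Loc3 (best of 2, 4, 8, 3, 6); South Co. gets 8.
- Y → North Co. plays Loc1 (best of 14, 5, 13, 1, 4); South Co. gets 9.
- Z → North Co. plays Loc3 (best of 10, 1, 11, 8, 1); South Co. gets 4.
South Co.'s induced payoffs are 1, 8, 9, 4, so South Co. commits to Y. Subgame-perfect outcome: (Loc1, Y) with payoffs (14, 9).
For the simultaneous game, intersect best replies.
North Co.'s best replies: W→Loc3; X→Loc3; Y→Loc1; Z→Loc3.
South Co.'s best replies: Loc1→X; Loc2→W; Loc3→X; Loc4→X; Loc5→X.
The unique mutual best reply is (Loc3, X), giving (8, 8).
South Co.'s commitment gain: 9 − 8 = 1.

1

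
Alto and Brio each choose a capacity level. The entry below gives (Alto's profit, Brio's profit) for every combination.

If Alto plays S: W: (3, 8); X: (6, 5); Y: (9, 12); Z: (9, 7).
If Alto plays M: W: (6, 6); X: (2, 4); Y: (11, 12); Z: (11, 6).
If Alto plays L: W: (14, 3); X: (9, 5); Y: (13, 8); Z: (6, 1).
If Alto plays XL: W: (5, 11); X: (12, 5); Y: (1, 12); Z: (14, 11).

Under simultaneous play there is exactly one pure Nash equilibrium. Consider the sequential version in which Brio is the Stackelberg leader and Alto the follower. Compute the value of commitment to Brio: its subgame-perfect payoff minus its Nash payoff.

Work backward from Alto's decision.
- W: BR = L, leader payoff 3.
- X: BR = XL, leader payoff 5.
- Y: BR = L, leader payoff 8.
- Z: BR = XL, leader payoff 11.
Brio's induced payoffs are 3, 5, 8, 11, so Brio commits to Z. Subgame-perfect outcome: (XL, Z) with payoffs (14, 11).
Under simultaneous play:
Alto's best replies: W→L; X→XL; Y→L; Z→XL.
Brio's best replies: S→Y; M→Y; L→Y; XL→Y.
Only (L, Y) has each player best-responding; Nash payoffs (13, 8).
Brio's commitment gain: 11 − 8 = 3.

3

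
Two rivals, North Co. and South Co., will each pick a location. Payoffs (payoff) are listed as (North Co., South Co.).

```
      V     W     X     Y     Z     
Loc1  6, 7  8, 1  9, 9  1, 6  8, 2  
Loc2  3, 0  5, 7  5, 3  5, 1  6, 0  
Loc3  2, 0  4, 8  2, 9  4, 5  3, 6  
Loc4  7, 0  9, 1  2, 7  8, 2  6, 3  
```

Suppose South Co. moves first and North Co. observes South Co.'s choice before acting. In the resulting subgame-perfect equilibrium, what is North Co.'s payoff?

Solve by backward induction (South Co. leads).
- V → North Co. plays Loc4 (best of 6, 3, 2, 7); South Co. gets 0.
- W → North Co. plays Loc4 (best of 8, 5, 4, 9); South Co. gets 1.
- X → North Co. plays Loc1 (best of 9, 5, 2, 2); South Co. gets 9.
- Y → North Co. plays Loc4 (best of 1, 5, 4, 8); South Co. gets 2.
- Z → North Co. plays Loc1 (best of 8, 6, 3, 6); South Co. gets 2.
Among 0, 1, 9, 2, 2, the best is 9 at X. Subgame-perfect outcome: (Loc1, X) with payoffs (9, 9).

9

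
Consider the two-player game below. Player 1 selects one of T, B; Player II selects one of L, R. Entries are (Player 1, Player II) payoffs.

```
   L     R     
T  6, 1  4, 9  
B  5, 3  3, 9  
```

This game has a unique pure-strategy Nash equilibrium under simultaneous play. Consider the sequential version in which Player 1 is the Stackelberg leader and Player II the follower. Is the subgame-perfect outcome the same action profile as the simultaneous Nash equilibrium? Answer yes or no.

yes

Work backward from Player II's decision.
- T: BR = R, leader payoff 4.
- B: BR = R, leader payoff 3.
Player 1's induced payoffs are 4, 3, so Player 1 commits to T. Subgame-perfect outcome: (T, R) with payoffs (4, 9).
For the simultaneous game, intersect best replies.
Player 1's best replies: L→T; R→T.
Player II's best replies: T→R; B→R.
The unique mutual best reply is (T, R), giving (4, 9).
Sequential outcome (T, R) coincides with the Nash profile (T, R).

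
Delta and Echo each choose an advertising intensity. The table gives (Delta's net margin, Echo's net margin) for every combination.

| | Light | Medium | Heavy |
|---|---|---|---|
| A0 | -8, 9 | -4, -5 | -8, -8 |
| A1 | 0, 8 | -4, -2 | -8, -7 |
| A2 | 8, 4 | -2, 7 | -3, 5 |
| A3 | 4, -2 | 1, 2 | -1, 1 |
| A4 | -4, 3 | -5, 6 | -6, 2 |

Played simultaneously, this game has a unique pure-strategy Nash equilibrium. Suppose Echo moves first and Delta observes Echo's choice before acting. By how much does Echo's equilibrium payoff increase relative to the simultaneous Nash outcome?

Delta best-responds to each possible Echo move:
- Light: Delta compares -8, 0, 8, 4, -4 and picks A2; Echo would get 4.
- Medium: Delta compares -4, -4, -2, 1, -5 and picks A3; Echo would get 2.
- Heavy: Delta compares -8, -8, -3, -1, -6 and picks A3; Echo would get 1.
Echo's induced payoffs are 4, 2, 1, so Echo commits to Light. Subgame-perfect outcome: (A2, Light) with payoffs (8, 4).
For the simultaneous game, intersect best replies.
Delta's best replies: Light→A2; Medium→A3; Heavy→A3.
Echo's best replies: A0→Light; A1→Light; A2→Medium; A3→Medium; A4→Medium.
The unique mutual best reply is (A3, Medium), giving (1, 2).
Echo's commitment gain: 4 − 2 = 2.

2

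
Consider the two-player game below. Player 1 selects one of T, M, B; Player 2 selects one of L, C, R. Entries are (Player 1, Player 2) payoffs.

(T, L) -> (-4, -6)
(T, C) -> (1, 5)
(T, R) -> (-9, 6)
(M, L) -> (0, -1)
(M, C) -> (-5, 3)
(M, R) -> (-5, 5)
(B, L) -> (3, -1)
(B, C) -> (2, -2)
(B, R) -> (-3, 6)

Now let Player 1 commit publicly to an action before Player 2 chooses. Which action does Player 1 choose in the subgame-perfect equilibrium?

Backward induction with Player 1 moving first.
- T → Player 2 plays R (best of -6, 5, 6); Player 1 gets -9.
- M → Player 2 plays R (best of -1, 3, 5); Player 1 gets -5.
- B → Player 2 plays R (best of -1, -2, 6); Player 1 gets -3.
Maximizing over -9, -5, -3, Player 1 chooses B. Subgame-perfect outcome: (B, R) with payoffs (-3, 6).

B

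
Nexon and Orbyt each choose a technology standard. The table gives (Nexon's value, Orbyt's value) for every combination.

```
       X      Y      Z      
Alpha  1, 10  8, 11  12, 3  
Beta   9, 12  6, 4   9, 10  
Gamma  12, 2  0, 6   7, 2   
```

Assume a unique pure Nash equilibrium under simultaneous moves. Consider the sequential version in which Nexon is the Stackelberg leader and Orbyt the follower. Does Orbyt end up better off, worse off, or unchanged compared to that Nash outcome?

Backward induction with Nexon moving first.
- Alpha → Orbyt plays Y (best of 10, 11, 3); Nexon gets 8.
- Beta → Orbyt plays X (best of 12, 4, 10); Nexon gets 9.
- Gamma → Orbyt plays Y (best of 2, 6, 2); Nexon gets 0.
Maximizing over 8, 9, 0, Nexon chooses Beta. Subgame-perfect outcome: (Beta, X) with payoffs (9, 12).
Under simultaneous play:
Nexon's best replies: X→Gamma; Y→Alpha; Z→Alpha.
Orbyt's best replies: Alpha→Y; Beta→X; Gamma→Y.
Only (Alpha, Y) has each player best-responding; Nash payoffs (8, 11).
Orbyt earns 12 sequentially versus 11 at the Nash outcome: better off.

better off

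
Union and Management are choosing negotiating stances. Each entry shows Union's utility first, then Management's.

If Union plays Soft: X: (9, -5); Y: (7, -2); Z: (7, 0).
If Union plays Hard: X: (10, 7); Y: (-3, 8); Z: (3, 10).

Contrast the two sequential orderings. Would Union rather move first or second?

If Union leads: Management's best replies are Soft→Z, Hard→Z; Union's induced payoffs 7, 3; outcome (Soft, Z), payoffs (7, 0).
If Management leads: Union's best replies are X→Hard, Y→Soft, Z→Soft; Management's induced payoffs 7, -2, 0; outcome (Hard, X), payoffs (10, 7).
Union gets 7 moving first and 10 moving second, so Union prefers to move second.

second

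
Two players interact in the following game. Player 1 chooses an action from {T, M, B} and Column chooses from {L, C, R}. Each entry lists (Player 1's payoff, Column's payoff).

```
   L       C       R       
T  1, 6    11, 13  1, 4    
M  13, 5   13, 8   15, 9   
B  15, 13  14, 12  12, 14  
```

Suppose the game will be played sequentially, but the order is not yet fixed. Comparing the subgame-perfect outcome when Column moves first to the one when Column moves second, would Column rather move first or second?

first

If Player 1 leads: Column's best replies are T→C, M→R, B→R; Player 1's induced payoffs 11, 15, 12; outcome (M, R), payoffs (15, 9).
If Column leads: Player 1's best replies are L→B, C→B, R→M; Column's induced payoffs 13, 12, 9; outcome (B, L), payoffs (15, 13).
Column gets 13 moving first and 9 moving second, so Column prefers to move first.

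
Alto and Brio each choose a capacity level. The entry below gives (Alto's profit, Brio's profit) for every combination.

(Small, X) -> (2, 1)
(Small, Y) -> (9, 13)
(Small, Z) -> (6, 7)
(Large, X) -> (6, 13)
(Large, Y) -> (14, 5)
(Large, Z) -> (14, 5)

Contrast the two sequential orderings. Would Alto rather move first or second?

first

If Alto leads: Brio's best replies are Small→Y, Large→X; Alto's induced payoffs 9, 6; outcome (Small, Y), payoffs (9, 13).
If Brio leads: Alto's best replies are X→Large, Y→Large, Z→Large; Brio's induced payoffs 13, 5, 5; outcome (Large, X), payoffs (6, 13).
Alto gets 9 moving first and 6 moving second, so Alto prefers to move first.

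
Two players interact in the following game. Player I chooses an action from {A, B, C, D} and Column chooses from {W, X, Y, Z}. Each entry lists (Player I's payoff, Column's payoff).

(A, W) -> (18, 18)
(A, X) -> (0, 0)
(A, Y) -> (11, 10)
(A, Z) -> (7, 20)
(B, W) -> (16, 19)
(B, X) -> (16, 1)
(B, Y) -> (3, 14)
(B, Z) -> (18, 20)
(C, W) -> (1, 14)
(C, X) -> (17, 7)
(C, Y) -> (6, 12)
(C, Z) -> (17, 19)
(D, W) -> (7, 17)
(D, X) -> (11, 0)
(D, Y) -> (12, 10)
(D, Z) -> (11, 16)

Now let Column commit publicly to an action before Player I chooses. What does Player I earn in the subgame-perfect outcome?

Player I best-responds to each possible Column move:
- W: BR = A, leader payoff 18.
- X: BR = C, leader payoff 7.
- Y: BR = D, leader payoff 10.
- Z: BR = B, leader payoff 20.
Column's induced payoffs are 18, 7, 10, 20, so Column commits to Z. Subgame-perfect outcome: (B, Z) with payoffs (18, 20).

18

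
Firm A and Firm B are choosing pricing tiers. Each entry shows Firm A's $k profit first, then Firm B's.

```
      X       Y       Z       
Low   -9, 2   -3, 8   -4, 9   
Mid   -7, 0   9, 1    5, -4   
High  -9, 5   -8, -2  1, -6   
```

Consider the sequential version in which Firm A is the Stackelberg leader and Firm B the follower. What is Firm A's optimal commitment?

Mid

Work backward from Firm B's decision.
- Low: BR = Z, leader payoff -4.
- Mid: BR = Y, leader payoff 9.
- High: BR = X, leader payoff -9.
Firm A's induced payoffs are -4, 9, -9, so Firm A commits to Mid. Subgame-perfect outcome: (Mid, Y) with payoffs (9, 1).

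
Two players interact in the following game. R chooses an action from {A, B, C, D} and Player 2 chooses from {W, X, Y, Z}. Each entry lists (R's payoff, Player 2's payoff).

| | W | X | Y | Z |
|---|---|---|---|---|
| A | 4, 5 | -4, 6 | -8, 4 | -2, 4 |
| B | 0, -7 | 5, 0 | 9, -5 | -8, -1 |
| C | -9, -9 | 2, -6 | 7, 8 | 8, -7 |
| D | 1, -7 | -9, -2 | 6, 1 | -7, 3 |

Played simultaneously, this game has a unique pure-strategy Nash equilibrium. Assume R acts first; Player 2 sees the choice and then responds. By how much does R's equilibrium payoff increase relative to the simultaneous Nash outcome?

2

Work backward from Player 2's decision.
- A: Player 2 compares 5, 6, 4, 4 and picks X; R would get -4.
- B: Player 2 compares -7, 0, -5, -1 and picks X; R would get 5.
- C: Player 2 compares -9, -6, 8, -7 and picks Y; R would get 7.
- D: Player 2 compares -7, -2, 1, 3 and picks Z; R would get -7.
Among -4, 5, 7, -7, the best is 7 at C. Subgame-perfect outcome: (C, Y) with payoffs (7, 8).
For the simultaneous game, intersect best replies.
R's best replies: W→A; X→B; Y→B; Z→C.
Player 2's best replies: A→X; B→X; C→Y; D→Z.
Only (B, X) has each player best-responding; Nash payoffs (5, 0).
R's commitment gain: 7 − 5 = 2.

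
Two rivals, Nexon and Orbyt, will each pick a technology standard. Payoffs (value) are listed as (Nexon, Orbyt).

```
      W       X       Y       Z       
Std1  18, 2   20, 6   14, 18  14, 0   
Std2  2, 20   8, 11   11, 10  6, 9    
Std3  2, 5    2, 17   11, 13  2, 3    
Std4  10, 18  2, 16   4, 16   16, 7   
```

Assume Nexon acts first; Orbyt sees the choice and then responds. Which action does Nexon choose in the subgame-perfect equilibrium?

Std1

Solve by backward induction (Nexon leads).
- Std1 → Orbyt plays Y (best of 2, 6, 18, 0); Nexon gets 14.
- Std2 → Orbyt plays W (best of 20, 11, 10, 9); Nexon gets 2.
- Std3 → Orbyt plays X (best of 5, 17, 13, 3); Nexon gets 2.
- Std4 → Orbyt plays W (best of 18, 16, 16, 7); Nexon gets 10.
Nexon's induced payoffs are 14, 2, 2, 10, so Nexon commits to Std1. Subgame-perfect outcome: (Std1, Y) with payoffs (14, 18).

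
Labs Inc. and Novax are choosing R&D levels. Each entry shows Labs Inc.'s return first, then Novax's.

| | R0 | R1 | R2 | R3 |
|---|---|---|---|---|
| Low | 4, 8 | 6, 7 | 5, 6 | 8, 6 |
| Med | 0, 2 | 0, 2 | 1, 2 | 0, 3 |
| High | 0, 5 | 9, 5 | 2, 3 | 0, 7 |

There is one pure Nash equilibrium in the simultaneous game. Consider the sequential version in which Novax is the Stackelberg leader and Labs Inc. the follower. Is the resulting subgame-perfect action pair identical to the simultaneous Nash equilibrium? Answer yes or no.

yes

Work backward from Labs Inc.'s decision.
- R0: BR = Low, leader payoff 8.
- R1: BR = High, leader payoff 5.
- R2: BR = Low, leader payoff 6.
- R3: BR = Low, leader payoff 6.
Maximizing over 8, 5, 6, 6, Novax chooses R0. Subgame-perfect outcome: (Low, R0) with payoffs (4, 8).
For the simultaneous game, intersect best replies.
Labs Inc.'s best replies: R0→Low; R1→High; R2→Low; R3→Low.
Novax's best replies: Low→R0; Med→R3; High→R3.
The unique mutual best reply is (Low, R0), giving (4, 8).
Sequential outcome (Low, R0) coincides with the Nash profile (Low, R0).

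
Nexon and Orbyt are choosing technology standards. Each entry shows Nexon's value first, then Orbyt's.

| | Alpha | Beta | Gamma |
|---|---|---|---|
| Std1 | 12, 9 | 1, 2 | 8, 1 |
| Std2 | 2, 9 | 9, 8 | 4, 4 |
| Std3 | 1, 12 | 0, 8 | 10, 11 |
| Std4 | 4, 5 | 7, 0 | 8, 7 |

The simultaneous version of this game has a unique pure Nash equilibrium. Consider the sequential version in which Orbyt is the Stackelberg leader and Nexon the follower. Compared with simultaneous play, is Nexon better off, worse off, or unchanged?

Nexon best-responds to each possible Orbyt move:
- Alpha → Nexon plays Std1 (best of 12, 2, 1, 4); Orbyt gets 9.
- Beta → Nexon plays Std2 (best of 1, 9, 0, 7); Orbyt gets 8.
- Gamma → Nexon plays Std3 (best of 8, 4, 10, 8); Orbyt gets 11.
Among 9, 8, 11, the best is 11 at Gamma. Subgame-perfect outcome: (Std3, Gamma) with payoffs (10, 11).
Now find the simultaneous Nash equilibrium.
Nexon's best replies: Alpha→Std1; Beta→Std2; Gamma→Std3.
Orbyt's best replies: Std1→Alpha; Std2→Alpha; Std3→Alpha; Std4→Gamma.
The unique mutual best reply is (Std1, Alpha), giving (12, 9).
Nexon earns 10 sequentially versus 12 at the Nash outcome: worse off.

worse off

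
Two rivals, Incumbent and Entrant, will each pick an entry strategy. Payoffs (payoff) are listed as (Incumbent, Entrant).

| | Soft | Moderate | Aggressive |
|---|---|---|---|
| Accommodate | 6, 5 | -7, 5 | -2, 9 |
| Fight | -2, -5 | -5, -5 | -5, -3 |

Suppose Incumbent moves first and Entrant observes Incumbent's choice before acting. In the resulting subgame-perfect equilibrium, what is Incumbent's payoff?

-2

Entrant best-responds to each possible Incumbent move:
- Accommodate: BR = Aggressive, leader payoff -2.
- Fight: BR = Aggressive, leader payoff -5.
Maximizing over -2, -5, Incumbent chooses Accommodate. Subgame-perfect outcome: (Accommodate, Aggressive) with payoffs (-2, 9).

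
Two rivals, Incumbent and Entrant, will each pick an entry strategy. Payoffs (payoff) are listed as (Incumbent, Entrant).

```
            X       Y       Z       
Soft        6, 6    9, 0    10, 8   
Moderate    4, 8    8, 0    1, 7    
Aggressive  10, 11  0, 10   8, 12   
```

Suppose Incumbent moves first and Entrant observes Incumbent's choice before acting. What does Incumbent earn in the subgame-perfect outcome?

10

Backward induction with Incumbent moving first.
- Soft: Entrant compares 6, 0, 8 and picks Z; Incumbent would get 10.
- Moderate: Entrant compares 8, 0, 7 and picks X; Incumbent would get 4.
- Aggressive: Entrant compares 11, 10, 12 and picks Z; Incumbent would get 8.
Among 10, 4, 8, the best is 10 at Soft. Subgame-perfect outcome: (Soft, Z) with payoffs (10, 8).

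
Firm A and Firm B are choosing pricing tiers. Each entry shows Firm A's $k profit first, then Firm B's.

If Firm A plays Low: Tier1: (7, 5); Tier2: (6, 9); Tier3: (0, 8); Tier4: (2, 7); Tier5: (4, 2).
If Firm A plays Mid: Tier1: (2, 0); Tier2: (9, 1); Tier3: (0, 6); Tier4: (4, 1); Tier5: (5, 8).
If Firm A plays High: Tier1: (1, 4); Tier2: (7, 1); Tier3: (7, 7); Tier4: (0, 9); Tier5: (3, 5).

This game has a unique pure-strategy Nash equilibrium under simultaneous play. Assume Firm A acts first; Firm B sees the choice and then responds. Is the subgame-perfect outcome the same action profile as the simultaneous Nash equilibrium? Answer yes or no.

no

Backward induction with Firm A moving first.
- Low → Firm B plays Tier2 (best of 5, 9, 8, 7, 2); Firm A gets 6.
- Mid → Firm B plays Tier5 (best of 0, 1, 6, 1, 8); Firm A gets 5.
- High → Firm B plays Tier4 (best of 4, 1, 7, 9, 5); Firm A gets 0.
Maximizing over 6, 5, 0, Firm A chooses Low. Subgame-perfect outcome: (Low, Tier2) with payoffs (6, 9).
For the simultaneous game, intersect best replies.
Firm A's best replies: Tier1→Low; Tier2→Mid; Tier3→High; Tier4→Mid; Tier5→Mid.
Firm B's best replies: Low→Tier2; Mid→Tier5; High→Tier4.
The unique mutual best reply is (Mid, Tier5), giving (5, 8).
Sequential outcome (Low, Tier2) differs from the Nash profile (Mid, Tier5).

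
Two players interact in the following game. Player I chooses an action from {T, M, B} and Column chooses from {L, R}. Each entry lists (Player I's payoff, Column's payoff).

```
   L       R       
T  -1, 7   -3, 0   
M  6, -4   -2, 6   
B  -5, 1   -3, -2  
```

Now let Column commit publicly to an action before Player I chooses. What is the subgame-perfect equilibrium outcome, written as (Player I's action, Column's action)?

(M, R)

Player I best-responds to each possible Column move:
- L: BR = M, leader payoff -4.
- R: BR = M, leader payoff 6.
Among -4, 6, the best is 6 at R. Subgame-perfect outcome: (M, R) with payoffs (-2, 6).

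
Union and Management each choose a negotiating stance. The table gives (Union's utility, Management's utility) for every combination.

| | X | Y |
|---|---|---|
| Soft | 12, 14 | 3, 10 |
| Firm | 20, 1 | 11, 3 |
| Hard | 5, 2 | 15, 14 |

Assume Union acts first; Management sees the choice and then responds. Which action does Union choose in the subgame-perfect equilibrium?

Management best-responds to each possible Union move:
- Soft: Management compares 14, 10 and picks X; Union would get 12.
- Firm: Management compares 1, 3 and picks Y; Union would get 11.
- Hard: Management compares 2, 14 and picks Y; Union would get 15.
Among 12, 11, 15, the best is 15 at Hard. Subgame-perfect outcome: (Hard, Y) with payoffs (15, 14).

Hard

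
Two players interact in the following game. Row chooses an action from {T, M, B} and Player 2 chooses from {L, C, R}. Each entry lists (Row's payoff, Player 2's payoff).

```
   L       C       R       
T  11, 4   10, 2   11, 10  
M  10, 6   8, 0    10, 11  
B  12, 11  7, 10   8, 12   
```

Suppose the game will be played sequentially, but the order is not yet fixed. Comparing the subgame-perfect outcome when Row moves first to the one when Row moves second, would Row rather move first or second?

If Row leads: Player 2's best replies are T→R, M→R, B→R; Row's induced payoffs 11, 10, 8; outcome (T, R), payoffs (11, 10).
If Player 2 leads: Row's best replies are L→B, C→T, R→T; Player 2's induced payoffs 11, 2, 10; outcome (B, L), payoffs (12, 11).
Row gets 11 moving first and 12 moving second, so Row prefers to move second.

second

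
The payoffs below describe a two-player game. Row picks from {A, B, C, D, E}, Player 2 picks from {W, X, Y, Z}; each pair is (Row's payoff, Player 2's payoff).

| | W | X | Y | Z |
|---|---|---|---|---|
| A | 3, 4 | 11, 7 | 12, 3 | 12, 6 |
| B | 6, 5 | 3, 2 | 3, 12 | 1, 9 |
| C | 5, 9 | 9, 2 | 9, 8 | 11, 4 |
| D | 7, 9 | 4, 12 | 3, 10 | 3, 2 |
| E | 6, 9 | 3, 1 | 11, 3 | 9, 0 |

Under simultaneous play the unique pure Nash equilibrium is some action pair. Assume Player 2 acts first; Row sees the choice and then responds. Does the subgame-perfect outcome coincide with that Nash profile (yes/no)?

no

Solve by backward induction (Player 2 leads).
- W: Row compares 3, 6, 5, 7, 6 and picks D; Player 2 would get 9.
- X: Row compares 11, 3, 9, 4, 3 and picks A; Player 2 would get 7.
- Y: Row compares 12, 3, 9, 3, 11 and picks A; Player 2 would get 3.
- Z: Row compares 12, 1, 11, 3, 9 and picks A; Player 2 would get 6.
Maximizing over 9, 7, 3, 6, Player 2 chooses W. Subgame-perfect outcome: (D, W) with payoffs (7, 9).
Under simultaneous play:
Row's best replies: W→D; X→A; Y→A; Z→A.
Player 2's best replies: A→X; B→Y; C→W; D→X; E→W.
The unique mutual best reply is (A, X), giving (11, 7).
Sequential outcome (D, W) differs from the Nash profile (A, X).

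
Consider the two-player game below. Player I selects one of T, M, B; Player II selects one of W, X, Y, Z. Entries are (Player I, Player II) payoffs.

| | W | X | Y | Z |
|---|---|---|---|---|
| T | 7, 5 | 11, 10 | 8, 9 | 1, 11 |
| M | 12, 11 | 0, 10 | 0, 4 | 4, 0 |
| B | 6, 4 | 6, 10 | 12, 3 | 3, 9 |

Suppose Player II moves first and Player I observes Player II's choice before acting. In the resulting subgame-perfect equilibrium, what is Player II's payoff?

Work backward from Player I's decision.
- W: BR = M, leader payoff 11.
- X: BR = T, leader payoff 10.
- Y: BR = B, leader payoff 3.
- Z: BR = M, leader payoff 0.
Player II's induced payoffs are 11, 10, 3, 0, so Player II commits to W. Subgame-perfect outcome: (M, W) with payoffs (12, 11).

11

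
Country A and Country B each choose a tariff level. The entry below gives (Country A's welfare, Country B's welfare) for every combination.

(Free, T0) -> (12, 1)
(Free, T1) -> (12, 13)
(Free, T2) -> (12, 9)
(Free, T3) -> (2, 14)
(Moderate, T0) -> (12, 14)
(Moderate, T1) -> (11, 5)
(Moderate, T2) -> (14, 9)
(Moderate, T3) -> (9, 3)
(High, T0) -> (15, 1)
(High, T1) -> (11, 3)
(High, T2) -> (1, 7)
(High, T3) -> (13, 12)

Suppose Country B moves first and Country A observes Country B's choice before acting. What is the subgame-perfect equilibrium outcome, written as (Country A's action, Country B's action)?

(Free, T1)

Work backward from Country A's decision.
- T0: BR = High, leader payoff 1.
- T1: BR = Free, leader payoff 13.
- T2: BR = Moderate, leader payoff 9.
- T3: BR = High, leader payoff 12.
Maximizing over 1, 13, 9, 12, Country B chooses T1. Subgame-perfect outcome: (Free, T1) with payoffs (12, 13).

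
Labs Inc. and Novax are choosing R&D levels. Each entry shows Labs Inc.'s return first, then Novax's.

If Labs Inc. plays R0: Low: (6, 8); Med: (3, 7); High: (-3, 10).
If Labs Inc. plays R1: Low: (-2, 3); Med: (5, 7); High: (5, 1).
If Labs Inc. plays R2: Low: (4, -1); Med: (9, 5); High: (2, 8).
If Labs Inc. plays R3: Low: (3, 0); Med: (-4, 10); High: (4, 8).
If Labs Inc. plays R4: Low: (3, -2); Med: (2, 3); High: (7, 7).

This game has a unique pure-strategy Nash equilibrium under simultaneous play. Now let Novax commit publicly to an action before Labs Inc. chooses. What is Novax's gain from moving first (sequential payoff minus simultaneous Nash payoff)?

Work backward from Labs Inc.'s decision.
- Low → Labs Inc. plays R0 (best of 6, -2, 4, 3, 3); Novax gets 8.
- Med → Labs Inc. plays R2 (best of 3, 5, 9, -4, 2); Novax gets 5.
- High → Labs Inc. plays R4 (best of -3, 5, 2, 4, 7); Novax gets 7.
Novax's induced payoffs are 8, 5, 7, so Novax commits to Low. Subgame-perfect outcome: (R0, Low) with payoffs (6, 8).
Under simultaneous play:
Labs Inc.'s best replies: Low→R0; Med→R2; High→R4.
Novax's best replies: R0→High; R1→Med; R2→High; R3→Med; R4→High.
The unique mutual best reply is (R4, High), giving (7, 7).
Novax's commitment gain: 8 − 7 = 1.

1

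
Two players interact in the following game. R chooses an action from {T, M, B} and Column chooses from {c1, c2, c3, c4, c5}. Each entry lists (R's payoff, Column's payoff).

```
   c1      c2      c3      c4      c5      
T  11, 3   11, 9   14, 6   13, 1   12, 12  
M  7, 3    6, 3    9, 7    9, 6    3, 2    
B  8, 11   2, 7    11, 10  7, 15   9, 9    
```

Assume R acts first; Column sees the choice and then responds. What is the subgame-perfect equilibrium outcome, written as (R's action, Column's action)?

Work backward from Column's decision.
- T: BR = c5, leader payoff 12.
- M: BR = c3, leader payoff 9.
- B: BR = c4, leader payoff 7.
Among 12, 9, 7, the best is 12 at T. Subgame-perfect outcome: (T, c5) with payoffs (12, 12).

(T, c5)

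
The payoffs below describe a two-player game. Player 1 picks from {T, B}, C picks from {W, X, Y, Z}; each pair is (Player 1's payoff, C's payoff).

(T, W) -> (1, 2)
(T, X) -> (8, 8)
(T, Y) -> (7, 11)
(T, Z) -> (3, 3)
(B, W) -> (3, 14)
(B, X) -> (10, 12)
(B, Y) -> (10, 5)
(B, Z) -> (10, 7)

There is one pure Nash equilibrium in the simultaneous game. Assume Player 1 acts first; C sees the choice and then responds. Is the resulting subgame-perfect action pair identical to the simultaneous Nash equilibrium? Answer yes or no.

no

Work backward from C's decision.
- T → C plays Y (best of 2, 8, 11, 3); Player 1 gets 7.
- B → C plays W (best of 14, 12, 5, 7); Player 1 gets 3.
Among 7, 3, the best is 7 at T. Subgame-perfect outcome: (T, Y) with payoffs (7, 11).
For the simultaneous game, intersect best replies.
Player 1's best replies: W→B; X→B; Y→B; Z→B.
C's best replies: T→Y; B→W.
The unique mutual best reply is (B, W), giving (3, 14).
Sequential outcome (T, Y) differs from the Nash profile (B, W).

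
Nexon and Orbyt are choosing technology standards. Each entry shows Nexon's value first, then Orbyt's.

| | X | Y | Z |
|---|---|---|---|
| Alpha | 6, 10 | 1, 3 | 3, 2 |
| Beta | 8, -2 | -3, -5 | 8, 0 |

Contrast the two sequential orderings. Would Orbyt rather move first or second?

If Nexon leads: Orbyt's best replies are Alpha→X, Beta→Z; Nexon's induced payoffs 6, 8; outcome (Beta, Z), payoffs (8, 0).
If Orbyt leads: Nexon's best replies are X→Beta, Y→Alpha, Z→Beta; Orbyt's induced payoffs -2, 3, 0; outcome (Alpha, Y), payoffs (1, 3).
Orbyt gets 3 moving first and 0 moving second, so Orbyt prefers to move first.

first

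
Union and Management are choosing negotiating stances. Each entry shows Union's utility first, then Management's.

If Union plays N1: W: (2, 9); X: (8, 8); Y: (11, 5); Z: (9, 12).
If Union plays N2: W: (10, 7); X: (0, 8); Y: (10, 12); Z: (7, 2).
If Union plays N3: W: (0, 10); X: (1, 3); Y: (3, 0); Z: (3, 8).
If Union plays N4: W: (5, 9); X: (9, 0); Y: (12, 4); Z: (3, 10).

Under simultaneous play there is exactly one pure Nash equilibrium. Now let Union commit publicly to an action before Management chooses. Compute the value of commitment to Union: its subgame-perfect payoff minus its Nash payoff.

Backward induction with Union moving first.
- N1: Management compares 9, 8, 5, 12 and picks Z; Union would get 9.
- N2: Management compares 7, 8, 12, 2 and picks Y; Union would get 10.
- N3: Management compares 10, 3, 0, 8 and picks W; Union would get 0.
- N4: Management compares 9, 0, 4, 10 and picks Z; Union would get 3.
Union's induced payoffs are 9, 10, 0, 3, so Union commits to N2. Subgame-perfect outcome: (N2, Y) with payoffs (10, 12).
Under simultaneous play:
Union's best replies: W→N2; X→N4; Y→N4; Z→N1.
Management's best replies: N1→Z; N2→Y; N3→W; N4→Z.
The unique mutual best reply is (N1, Z), giving (9, 12).
Union's commitment gain: 10 − 9 = 1.

1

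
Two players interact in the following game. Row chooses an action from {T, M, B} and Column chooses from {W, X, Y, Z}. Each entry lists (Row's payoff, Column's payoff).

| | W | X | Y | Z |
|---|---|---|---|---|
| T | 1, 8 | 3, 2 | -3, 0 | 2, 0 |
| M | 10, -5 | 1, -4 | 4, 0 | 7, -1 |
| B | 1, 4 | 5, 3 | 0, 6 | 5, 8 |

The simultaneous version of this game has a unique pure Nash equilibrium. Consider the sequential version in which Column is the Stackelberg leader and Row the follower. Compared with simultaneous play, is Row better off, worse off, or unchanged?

better off

Solve by backward induction (Column leads).
- W → Row plays M (best of 1, 10, 1); Column gets -5.
- X → Row plays B (best of 3, 1, 5); Column gets 3.
- Y → Row plays M (best of -3, 4, 0); Column gets 0.
- Z → Row plays M (best of 2, 7, 5); Column gets -1.
Among -5, 3, 0, -1, the best is 3 at X. Subgame-perfect outcome: (B, X) with payoffs (5, 3).
For the simultaneous game, intersect best replies.
Row's best replies: W→M; X→B; Y→M; Z→M.
Column's best replies: T→W; M→Y; B→Z.
The unique mutual best reply is (M, Y), giving (4, 0).
Row earns 5 sequentially versus 4 at the Nash outcome: better off.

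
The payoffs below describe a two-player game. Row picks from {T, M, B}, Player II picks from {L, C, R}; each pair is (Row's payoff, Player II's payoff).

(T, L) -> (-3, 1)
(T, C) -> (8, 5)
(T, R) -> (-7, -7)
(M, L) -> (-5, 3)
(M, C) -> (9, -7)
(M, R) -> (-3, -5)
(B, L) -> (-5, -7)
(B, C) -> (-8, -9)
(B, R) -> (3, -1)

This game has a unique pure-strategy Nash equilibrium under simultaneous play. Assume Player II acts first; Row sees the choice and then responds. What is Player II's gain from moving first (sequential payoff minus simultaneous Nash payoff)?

2

Row best-responds to each possible Player II move:
- L: Row compares -3, -5, -5 and picks T; Player II would get 1.
- C: Row compares 8, 9, -8 and picks M; Player II would get -7.
- R: Row compares -7, -3, 3 and picks B; Player II would get -1.
Among 1, -7, -1, the best is 1 at L. Subgame-perfect outcome: (T, L) with payoffs (-3, 1).
Now find the simultaneous Nash equilibrium.
Row's best replies: L→T; C→M; R→B.
Player II's best replies: T→C; M→L; B→R.
The unique mutual best reply is (B, R), giving (3, -1).
Player II's commitment gain: 1 − -1 = 2.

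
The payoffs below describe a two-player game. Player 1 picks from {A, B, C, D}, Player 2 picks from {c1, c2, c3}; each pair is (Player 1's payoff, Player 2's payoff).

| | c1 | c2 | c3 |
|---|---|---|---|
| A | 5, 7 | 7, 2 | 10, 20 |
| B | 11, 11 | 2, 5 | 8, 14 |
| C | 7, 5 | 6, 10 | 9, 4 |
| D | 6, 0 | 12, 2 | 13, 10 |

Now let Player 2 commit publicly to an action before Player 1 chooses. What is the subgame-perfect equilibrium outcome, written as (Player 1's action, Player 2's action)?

Work backward from Player 1's decision.
- c1: Player 1 compares 5, 11, 7, 6 and picks B; Player 2 would get 11.
- c2: Player 1 compares 7, 2, 6, 12 and picks D; Player 2 would get 2.
- c3: Player 1 compares 10, 8, 9, 13 and picks D; Player 2 would get 10.
Among 11, 2, 10, the best is 11 at c1. Subgame-perfect outcome: (B, c1) with payoffs (11, 11).

(B, c1)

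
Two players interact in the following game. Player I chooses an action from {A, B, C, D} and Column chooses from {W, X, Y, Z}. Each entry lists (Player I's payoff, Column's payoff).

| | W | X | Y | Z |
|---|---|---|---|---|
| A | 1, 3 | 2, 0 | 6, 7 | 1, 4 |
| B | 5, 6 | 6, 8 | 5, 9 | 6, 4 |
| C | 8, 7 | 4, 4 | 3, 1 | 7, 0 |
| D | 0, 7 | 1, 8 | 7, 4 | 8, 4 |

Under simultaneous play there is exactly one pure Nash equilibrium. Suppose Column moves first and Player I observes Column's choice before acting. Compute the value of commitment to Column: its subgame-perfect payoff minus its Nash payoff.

1

Player I best-responds to each possible Column move:
- W: Player I compares 1, 5, 8, 0 and picks C; Column would get 7.
- X: Player I compares 2, 6, 4, 1 and picks B; Column would get 8.
- Y: Player I compares 6, 5, 3, 7 and picks D; Column would get 4.
- Z: Player I compares 1, 6, 7, 8 and picks D; Column would get 4.
Maximizing over 7, 8, 4, 4, Column chooses X. Subgame-perfect outcome: (B, X) with payoffs (6, 8).
Now find the simultaneous Nash equilibrium.
Player I's best replies: W→C; X→B; Y→D; Z→D.
Column's best replies: A→Y; B→Y; C→W; D→X.
Only (C, W) has each player best-responding; Nash payoffs (8, 7).
Column's commitment gain: 8 − 7 = 1.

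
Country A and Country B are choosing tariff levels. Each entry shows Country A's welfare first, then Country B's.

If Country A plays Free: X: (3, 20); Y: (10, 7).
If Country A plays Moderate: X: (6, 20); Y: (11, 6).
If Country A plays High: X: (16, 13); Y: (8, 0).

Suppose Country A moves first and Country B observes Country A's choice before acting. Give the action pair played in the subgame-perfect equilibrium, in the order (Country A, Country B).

(High, X)

Work backward from Country B's decision.
- Free: BR = X, leader payoff 3.
- Moderate: BR = X, leader payoff 6.
- High: BR = X, leader payoff 16.
Maximizing over 3, 6, 16, Country A chooses High. Subgame-perfect outcome: (High, X) with payoffs (16, 13).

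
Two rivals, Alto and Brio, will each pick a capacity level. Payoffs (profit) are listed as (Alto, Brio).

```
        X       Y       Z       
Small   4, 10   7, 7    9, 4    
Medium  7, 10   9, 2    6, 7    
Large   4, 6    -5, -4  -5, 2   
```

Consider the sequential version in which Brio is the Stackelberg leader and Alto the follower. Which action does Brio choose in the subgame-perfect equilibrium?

Work backward from Alto's decision.
- X → Alto plays Medium (best of 4, 7, 4); Brio gets 10.
- Y → Alto plays Medium (best of 7, 9, -5); Brio gets 2.
- Z → Alto plays Small (best of 9, 6, -5); Brio gets 4.
Brio's induced payoffs are 10, 2, 4, so Brio commits to X. Subgame-perfect outcome: (Medium, X) with payoffs (7, 10).

X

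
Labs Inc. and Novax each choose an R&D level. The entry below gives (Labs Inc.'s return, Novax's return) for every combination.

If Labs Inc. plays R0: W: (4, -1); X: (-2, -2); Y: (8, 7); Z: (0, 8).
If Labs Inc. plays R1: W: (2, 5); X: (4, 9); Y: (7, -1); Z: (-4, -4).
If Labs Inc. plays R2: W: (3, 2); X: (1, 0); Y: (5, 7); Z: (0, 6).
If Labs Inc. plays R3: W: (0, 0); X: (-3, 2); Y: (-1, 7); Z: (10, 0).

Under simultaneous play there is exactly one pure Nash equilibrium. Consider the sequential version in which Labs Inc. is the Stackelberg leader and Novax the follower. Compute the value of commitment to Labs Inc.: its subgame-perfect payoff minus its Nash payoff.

Novax best-responds to each possible Labs Inc. move:
- R0 → Novax plays Z (best of -1, -2, 7, 8); Labs Inc. gets 0.
- R1 → Novax plays X (best of 5, 9, -1, -4); Labs Inc. gets 4.
- R2 → Novax plays Y (best of 2, 0, 7, 6); Labs Inc. gets 5.
- R3 → Novax plays Y (best of 0, 2, 7, 0); Labs Inc. gets -1.
Among 0, 4, 5, -1, the best is 5 at R2. Subgame-perfect outcome: (R2, Y) with payoffs (5, 7).
For the simultaneous game, intersect best replies.
Labs Inc.'s best replies: W→R0; X→R1; Y→R0; Z→R3.
Novax's best replies: R0→Z; R1→X; R2→Y; R3→Y.
The unique mutual best reply is (R1, X), giving (4, 9).
Labs Inc.'s commitment gain: 5 − 4 = 1.

1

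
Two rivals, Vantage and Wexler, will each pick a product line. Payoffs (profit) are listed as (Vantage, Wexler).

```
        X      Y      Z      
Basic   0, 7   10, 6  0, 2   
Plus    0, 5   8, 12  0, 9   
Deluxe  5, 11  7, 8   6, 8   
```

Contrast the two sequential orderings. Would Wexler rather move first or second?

If Vantage leads: Wexler's best replies are Basic→X, Plus→Y, Deluxe→X; Vantage's induced payoffs 0, 8, 5; outcome (Plus, Y), payoffs (8, 12).
If Wexler leads: Vantage's best replies are X→Deluxe, Y→Basic, Z→Deluxe; Wexler's induced payoffs 11, 6, 8; outcome (Deluxe, X), payoffs (5, 11).
Wexler gets 11 moving first and 12 moving second, so Wexler prefers to move second.

second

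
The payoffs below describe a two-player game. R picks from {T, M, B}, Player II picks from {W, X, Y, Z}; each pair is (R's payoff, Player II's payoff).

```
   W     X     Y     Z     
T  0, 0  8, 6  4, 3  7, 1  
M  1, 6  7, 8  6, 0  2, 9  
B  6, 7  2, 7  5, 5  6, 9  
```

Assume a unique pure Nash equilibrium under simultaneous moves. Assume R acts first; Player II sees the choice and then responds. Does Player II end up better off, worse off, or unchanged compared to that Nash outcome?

Solve by backward induction (R leads).
- T: Player II compares 0, 6, 3, 1 and picks X; R would get 8.
- M: Player II compares 6, 8, 0, 9 and picks Z; R would get 2.
- B: Player II compares 7, 7, 5, 9 and picks Z; R would get 6.
Maximizing over 8, 2, 6, R chooses T. Subgame-perfect outcome: (T, X) with payoffs (8, 6).
Now find the simultaneous Nash equilibrium.
R's best replies: W→B; X→T; Y→M; Z→T.
Player II's best replies: T→X; M→Z; B→Z.
The unique mutual best reply is (T, X), giving (8, 6).
Player II earns 6 sequentially versus 6 at the Nash outcome: unchanged.

unchanged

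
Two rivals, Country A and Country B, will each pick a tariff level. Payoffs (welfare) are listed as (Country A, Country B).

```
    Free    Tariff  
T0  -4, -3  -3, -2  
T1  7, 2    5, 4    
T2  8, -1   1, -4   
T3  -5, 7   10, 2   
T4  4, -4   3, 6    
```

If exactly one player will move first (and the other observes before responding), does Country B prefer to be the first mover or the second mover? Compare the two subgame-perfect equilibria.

If Country A leads: Country B's best replies are T0→Tariff, T1→Tariff, T2→Free, T3→Free, T4→Tariff; Country A's induced payoffs -3, 5, 8, -5, 3; outcome (T2, Free), payoffs (8, -1).
If Country B leads: Country A's best replies are Free→T2, Tariff→T3; Country B's induced payoffs -1, 2; outcome (T3, Tariff), payoffs (10, 2).
Country B gets 2 moving first and -1 moving second, so Country B prefers to move first.

first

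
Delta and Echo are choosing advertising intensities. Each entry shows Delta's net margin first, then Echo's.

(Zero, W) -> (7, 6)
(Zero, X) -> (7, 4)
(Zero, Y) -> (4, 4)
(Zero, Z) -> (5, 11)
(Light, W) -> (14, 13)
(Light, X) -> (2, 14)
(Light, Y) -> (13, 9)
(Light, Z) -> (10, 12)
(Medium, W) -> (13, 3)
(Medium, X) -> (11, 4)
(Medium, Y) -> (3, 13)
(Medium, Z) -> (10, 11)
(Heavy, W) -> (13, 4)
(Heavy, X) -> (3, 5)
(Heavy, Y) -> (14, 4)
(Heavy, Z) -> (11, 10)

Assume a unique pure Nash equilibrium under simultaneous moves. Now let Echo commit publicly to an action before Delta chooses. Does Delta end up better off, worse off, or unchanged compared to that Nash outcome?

Backward induction with Echo moving first.
- W: Delta compares 7, 14, 13, 13 and picks Light; Echo would get 13.
- X: Delta compares 7, 2, 11, 3 and picks Medium; Echo would get 4.
- Y: Delta compares 4, 13, 3, 14 and picks Heavy; Echo would get 4.
- Z: Delta compares 5, 10, 10, 11 and picks Heavy; Echo would get 10.
Echo's induced payoffs are 13, 4, 4, 10, so Echo commits to W. Subgame-perfect outcome: (Light, W) with payoffs (14, 13).
Now find the simultaneous Nash equilibrium.
Delta's best replies: W→Light; X→Medium; Y→Heavy; Z→Heavy.
Echo's best replies: Zero→Z; Light→X; Medium→Y; Heavy→Z.
The unique mutual best reply is (Heavy, Z), giving (11, 10).
Delta earns 14 sequentially versus 11 at the Nash outcome: better off.

better off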